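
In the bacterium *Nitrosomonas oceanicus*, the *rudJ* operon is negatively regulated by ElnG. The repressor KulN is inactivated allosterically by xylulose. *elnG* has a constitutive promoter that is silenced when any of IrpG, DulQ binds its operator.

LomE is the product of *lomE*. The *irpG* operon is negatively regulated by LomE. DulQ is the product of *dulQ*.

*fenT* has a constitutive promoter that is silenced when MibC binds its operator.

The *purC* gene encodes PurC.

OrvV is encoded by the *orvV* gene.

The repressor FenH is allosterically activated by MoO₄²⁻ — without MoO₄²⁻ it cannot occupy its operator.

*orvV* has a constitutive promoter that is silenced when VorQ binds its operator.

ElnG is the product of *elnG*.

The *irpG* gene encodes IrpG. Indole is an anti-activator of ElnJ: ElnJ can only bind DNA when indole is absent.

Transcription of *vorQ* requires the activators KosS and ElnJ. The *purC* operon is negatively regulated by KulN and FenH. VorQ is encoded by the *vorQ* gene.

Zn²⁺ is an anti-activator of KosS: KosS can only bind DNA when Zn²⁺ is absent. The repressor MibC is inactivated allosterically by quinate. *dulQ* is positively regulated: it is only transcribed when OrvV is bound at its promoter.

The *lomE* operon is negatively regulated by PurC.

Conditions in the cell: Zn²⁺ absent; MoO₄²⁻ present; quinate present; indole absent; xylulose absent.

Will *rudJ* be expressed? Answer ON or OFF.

OFF

Xylulose is absent, so KulN is active.
MoO₄²⁻ is present, so FenH is active.
With repressor KulN bound, *purC* is not transcribed.
So PurC is not produced.
With no repressor bound, *lomE* is transcribed.
So LomE is produced and active.
With repressor LomE bound, *irpG* is not transcribed.
So IrpG is not produced.
Zn²⁺ is absent, so KosS is active.
Indole is absent, so ElnJ is active.
No repressor is bound and KosS and ElnJ are active, so *vorQ* is transcribed.
So VorQ is produced and active.
With repressor VorQ bound, *orvV* is not transcribed.
So OrvV is not produced.
Required activator OrvV is absent, so *dulQ* is not transcribed.
So DulQ is not produced.
With no repressor bound, *elnG* is transcribed.
So ElnG is produced and active.
With repressor ElnG bound, *rudJ* is not transcribed.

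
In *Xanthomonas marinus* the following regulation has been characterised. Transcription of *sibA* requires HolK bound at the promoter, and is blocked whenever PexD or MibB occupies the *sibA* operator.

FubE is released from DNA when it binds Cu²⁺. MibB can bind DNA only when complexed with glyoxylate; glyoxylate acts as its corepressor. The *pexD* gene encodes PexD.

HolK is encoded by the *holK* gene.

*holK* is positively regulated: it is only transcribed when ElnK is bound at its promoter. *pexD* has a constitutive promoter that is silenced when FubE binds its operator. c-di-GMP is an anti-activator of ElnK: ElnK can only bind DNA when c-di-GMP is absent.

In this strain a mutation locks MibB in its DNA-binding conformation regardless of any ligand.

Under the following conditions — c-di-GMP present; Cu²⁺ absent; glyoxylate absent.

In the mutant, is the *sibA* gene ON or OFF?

Cu²⁺ is absent, so FubE is active.
With repressor FubE bound, *pexD* is not transcribed.
So PexD is not produced.
MibB is constitutively active in this strain.
c-di-GMP is present, so ElnK is inactive.
Required activator ElnK is absent, so *holK* is not transcribed.
So HolK is not produced.
With repressor MibB bound, *sibA* is not transcribed.

OFF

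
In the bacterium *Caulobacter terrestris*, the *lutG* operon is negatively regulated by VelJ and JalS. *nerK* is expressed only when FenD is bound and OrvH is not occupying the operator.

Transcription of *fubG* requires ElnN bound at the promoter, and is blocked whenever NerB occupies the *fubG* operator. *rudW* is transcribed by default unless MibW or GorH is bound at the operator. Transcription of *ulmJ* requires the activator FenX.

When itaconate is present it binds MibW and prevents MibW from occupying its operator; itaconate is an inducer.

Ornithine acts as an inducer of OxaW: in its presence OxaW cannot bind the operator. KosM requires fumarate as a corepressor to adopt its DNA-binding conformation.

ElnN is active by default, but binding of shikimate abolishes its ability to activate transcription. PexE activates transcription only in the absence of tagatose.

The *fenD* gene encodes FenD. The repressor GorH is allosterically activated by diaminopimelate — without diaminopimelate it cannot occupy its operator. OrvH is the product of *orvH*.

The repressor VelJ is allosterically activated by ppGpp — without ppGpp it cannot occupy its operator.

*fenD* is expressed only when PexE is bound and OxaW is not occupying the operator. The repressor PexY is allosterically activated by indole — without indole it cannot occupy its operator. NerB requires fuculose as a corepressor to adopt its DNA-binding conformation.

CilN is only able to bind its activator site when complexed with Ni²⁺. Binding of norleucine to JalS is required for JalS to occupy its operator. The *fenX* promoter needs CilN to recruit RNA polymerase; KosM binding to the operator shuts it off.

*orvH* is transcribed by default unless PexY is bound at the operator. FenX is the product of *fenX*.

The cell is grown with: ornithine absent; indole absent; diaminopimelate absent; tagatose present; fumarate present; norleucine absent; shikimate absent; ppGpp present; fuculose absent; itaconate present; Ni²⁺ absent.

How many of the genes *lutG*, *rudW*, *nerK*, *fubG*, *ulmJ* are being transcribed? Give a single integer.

2

ppGpp is present, so VelJ is active.
Norleucine is absent, so JalS is inactive.
With repressor VelJ bound, *lutG* is not transcribed.
→ *lutG* is OFF.
Itaconate is present, so MibW is inactive.
Diaminopimelate is absent, so GorH is inactive.
With no repressor bound, *rudW* is transcribed.
→ *rudW* is ON.
Ornithine is absent, so OxaW is active.
Tagatose is present, so PexE is inactive.
With repressor OxaW bound, *fenD* is not transcribed.
So FenD is not produced.
Indole is absent, so PexY is inactive.
With no repressor bound, *orvH* is transcribed.
So OrvH is produced and active.
With repressor OrvH bound, *nerK* is not transcribed.
→ *nerK* is OFF.
Shikimate is absent, so ElnN is active.
Fuculose is absent, so NerB is inactive.
No repressor is bound and ElnN is active, so *fubG* is transcribed.
→ *fubG* is ON.
Fumarate is present, so KosM is active.
Ni²⁺ is absent, so CilN is inactive.
With repressor KosM bound, *fenX* is not transcribed.
So FenX is not produced.
Required activator FenX is absent, so *ulmJ* is not transcribed.
→ *ulmJ* is OFF.
2 of the 5 genes are transcribed.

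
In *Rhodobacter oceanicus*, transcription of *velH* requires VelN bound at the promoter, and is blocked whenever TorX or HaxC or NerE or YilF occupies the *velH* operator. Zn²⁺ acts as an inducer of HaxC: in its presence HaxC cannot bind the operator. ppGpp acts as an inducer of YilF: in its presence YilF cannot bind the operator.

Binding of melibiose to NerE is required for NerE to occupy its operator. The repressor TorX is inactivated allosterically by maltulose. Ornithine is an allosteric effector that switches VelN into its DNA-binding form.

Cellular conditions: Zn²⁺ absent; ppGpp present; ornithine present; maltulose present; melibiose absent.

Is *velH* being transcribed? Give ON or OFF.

Maltulose is present, so TorX is inactive.
Ornithine is present, so VelN is active.
Zn²⁺ is absent, so HaxC is active.
Melibiose is absent, so NerE is inactive.
ppGpp is present, so YilF is inactive.
With repressor HaxC bound, *velH* is not transcribed.

OFF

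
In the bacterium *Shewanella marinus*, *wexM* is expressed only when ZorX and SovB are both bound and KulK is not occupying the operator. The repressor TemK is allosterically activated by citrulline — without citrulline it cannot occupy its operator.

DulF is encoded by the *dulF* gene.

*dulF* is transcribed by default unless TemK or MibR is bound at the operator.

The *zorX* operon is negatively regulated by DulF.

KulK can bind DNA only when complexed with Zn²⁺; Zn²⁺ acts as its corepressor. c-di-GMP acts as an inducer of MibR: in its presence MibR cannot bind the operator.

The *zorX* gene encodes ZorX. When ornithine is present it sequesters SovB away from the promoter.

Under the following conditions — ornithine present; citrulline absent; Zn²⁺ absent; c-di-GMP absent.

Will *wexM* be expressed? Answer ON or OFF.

Citrulline is absent, so TemK is inactive.
c-di-GMP is absent, so MibR is active.
With repressor MibR bound, *dulF* is not transcribed.
So DulF is not produced.
With no repressor bound, *zorX* is transcribed.
So ZorX is produced and active.
Ornithine is present, so SovB is inactive.
Zn²⁺ is absent, so KulK is inactive.
Required activator SovB is absent, so *wexM* is not transcribed.

OFF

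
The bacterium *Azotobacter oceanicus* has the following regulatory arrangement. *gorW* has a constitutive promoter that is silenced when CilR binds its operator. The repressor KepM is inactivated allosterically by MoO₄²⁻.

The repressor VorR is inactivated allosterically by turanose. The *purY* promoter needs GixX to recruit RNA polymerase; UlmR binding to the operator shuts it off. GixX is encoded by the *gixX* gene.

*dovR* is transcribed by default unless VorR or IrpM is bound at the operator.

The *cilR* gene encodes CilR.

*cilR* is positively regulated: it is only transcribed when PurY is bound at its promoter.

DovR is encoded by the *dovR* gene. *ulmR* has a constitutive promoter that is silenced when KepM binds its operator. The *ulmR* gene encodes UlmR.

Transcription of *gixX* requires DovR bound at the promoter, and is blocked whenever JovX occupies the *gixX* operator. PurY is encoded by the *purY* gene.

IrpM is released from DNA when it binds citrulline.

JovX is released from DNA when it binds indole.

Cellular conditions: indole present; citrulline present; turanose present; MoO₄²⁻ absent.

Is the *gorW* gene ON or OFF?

Turanose is present, so VorR is inactive.
Citrulline is present, so IrpM is inactive.
With no repressor bound, *dovR* is transcribed.
So DovR is produced and active.
Indole is present, so JovX is inactive.
No repressor is bound and DovR is active, so *gixX* is transcribed.
So GixX is produced and active.
MoO₄²⁻ is absent, so KepM is active.
With repressor KepM bound, *ulmR* is not transcribed.
So UlmR is not produced.
No repressor is bound and GixX is active, so *purY* is transcribed.
So PurY is produced and active.
No repressor is bound and PurY is active, so *cilR* is transcribed.
So CilR is produced and active.
With repressor CilR bound, *gorW* is not transcribed.

OFF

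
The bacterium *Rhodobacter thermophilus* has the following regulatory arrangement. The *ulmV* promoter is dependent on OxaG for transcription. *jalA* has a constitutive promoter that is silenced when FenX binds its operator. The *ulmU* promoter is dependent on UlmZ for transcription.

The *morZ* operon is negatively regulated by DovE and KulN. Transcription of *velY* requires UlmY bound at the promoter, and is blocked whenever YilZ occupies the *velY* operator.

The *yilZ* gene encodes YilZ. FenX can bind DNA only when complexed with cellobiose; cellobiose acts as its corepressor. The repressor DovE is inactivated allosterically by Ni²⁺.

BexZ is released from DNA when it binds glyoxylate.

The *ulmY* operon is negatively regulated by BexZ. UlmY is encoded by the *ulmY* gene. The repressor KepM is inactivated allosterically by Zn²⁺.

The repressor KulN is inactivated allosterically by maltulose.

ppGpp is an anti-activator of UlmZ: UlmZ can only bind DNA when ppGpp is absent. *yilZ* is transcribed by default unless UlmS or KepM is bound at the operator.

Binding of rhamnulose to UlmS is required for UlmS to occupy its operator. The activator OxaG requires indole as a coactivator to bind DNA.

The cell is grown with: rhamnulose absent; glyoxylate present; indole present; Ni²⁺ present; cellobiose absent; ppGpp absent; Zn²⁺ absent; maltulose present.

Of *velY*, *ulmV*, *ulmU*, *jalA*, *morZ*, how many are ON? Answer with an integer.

5

Rhamnulose is absent, so UlmS is inactive.
Zn²⁺ is absent, so KepM is active.
With repressor KepM bound, *yilZ* is not transcribed.
So YilZ is not produced.
Glyoxylate is present, so BexZ is inactive.
With no repressor bound, *ulmY* is transcribed.
So UlmY is produced and active.
No repressor is bound and UlmY is active, so *velY* is transcribed.
→ *velY* is ON.
Indole is present, so OxaG is active.
No repressor is bound and OxaG is active, so *ulmV* is transcribed.
→ *ulmV* is ON.
ppGpp is absent, so UlmZ is active.
No repressor is bound and UlmZ is active, so *ulmU* is transcribed.
→ *ulmU* is ON.
Cellobiose is absent, so FenX is inactive.
With no repressor bound, *jalA* is transcribed.
→ *jalA* is ON.
Ni²⁺ is present, so DovE is inactive.
Maltulose is present, so KulN is inactive.
With no repressor bound, *morZ* is transcribed.
→ *morZ* is ON.
5 of the 5 genes are transcribed.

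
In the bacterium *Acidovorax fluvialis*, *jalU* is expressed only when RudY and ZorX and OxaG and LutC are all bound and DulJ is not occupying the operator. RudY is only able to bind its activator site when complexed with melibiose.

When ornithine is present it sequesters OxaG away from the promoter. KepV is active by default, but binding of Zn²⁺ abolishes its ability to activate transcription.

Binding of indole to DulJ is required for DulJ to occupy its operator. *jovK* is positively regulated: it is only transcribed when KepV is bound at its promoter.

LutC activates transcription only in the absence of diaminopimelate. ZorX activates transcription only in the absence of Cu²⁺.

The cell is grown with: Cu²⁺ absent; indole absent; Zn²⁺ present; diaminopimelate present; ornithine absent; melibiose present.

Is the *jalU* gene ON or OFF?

OFF

Melibiose is present, so RudY is active.
Cu²⁺ is absent, so ZorX is active.
Ornithine is absent, so OxaG is active.
Diaminopimelate is present, so LutC is inactive.
Indole is absent, so DulJ is inactive.
Required activator LutC is absent, so *jalU* is not transcribed.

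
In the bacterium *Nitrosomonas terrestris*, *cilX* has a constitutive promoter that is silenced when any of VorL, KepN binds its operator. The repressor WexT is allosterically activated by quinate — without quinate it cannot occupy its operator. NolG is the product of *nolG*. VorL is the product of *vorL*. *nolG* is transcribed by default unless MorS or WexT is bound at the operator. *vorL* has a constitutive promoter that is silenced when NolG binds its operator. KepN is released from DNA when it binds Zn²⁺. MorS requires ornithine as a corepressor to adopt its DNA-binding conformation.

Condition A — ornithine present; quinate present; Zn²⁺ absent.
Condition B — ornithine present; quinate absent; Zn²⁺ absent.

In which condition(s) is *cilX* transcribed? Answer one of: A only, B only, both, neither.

Condition A:
Ornithine is present, so MorS is active.
Quinate is present, so WexT is active.
With repressor MorS bound, *nolG* is not transcribed.
So NolG is not produced.
With no repressor bound, *vorL* is transcribed.
So VorL is produced and active.
Zn²⁺ is absent, so KepN is active.
With repressor VorL bound, *cilX* is not transcribed.
→ *cilX* is OFF in A.
Condition B:
Ornithine is present, so MorS is active.
Quinate is absent, so WexT is inactive.
With repressor MorS bound, *nolG* is not transcribed.
So NolG is not produced.
With no repressor bound, *vorL* is transcribed.
So VorL is produced and active.
Zn²⁺ is absent, so KepN is active.
With repressor VorL bound, *cilX* is not transcribed.
→ *cilX* is OFF in B.

neither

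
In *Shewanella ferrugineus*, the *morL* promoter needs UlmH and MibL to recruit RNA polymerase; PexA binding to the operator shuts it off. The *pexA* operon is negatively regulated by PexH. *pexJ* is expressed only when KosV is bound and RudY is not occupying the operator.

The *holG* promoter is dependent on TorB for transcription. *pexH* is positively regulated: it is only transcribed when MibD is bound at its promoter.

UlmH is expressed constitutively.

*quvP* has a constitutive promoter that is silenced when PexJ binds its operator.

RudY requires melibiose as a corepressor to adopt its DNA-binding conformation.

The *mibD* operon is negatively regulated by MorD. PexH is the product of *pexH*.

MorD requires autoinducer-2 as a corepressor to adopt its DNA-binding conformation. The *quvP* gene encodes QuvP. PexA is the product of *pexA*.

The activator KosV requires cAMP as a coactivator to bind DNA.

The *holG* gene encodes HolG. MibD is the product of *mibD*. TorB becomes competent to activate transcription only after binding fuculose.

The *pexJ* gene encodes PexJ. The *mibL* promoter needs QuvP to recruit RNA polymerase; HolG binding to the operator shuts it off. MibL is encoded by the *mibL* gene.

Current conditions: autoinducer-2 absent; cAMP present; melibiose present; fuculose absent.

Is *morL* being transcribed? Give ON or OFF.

ON

Autoinducer-2 is absent, so MorD is inactive.
With no repressor bound, *mibD* is transcribed.
So MibD is produced and active.
No repressor is bound and MibD is active, so *pexH* is transcribed.
So PexH is produced and active.
With repressor PexH bound, *pexA* is not transcribed.
So PexA is not produced.
UlmH is produced constitutively and is active.
Fuculose is absent, so TorB is inactive.
Required activator TorB is absent, so *holG* is not transcribed.
So HolG is not produced.
Melibiose is present, so RudY is active.
cAMP is present, so KosV is active.
With repressor RudY bound, *pexJ* is not transcribed.
So PexJ is not produced.
With no repressor bound, *quvP* is transcribed.
So QuvP is produced and active.
No repressor is bound and QuvP is active, so *mibL* is transcribed.
So MibL is produced and active.
No repressor is bound and UlmH and MibL are active, so *morL* is transcribed.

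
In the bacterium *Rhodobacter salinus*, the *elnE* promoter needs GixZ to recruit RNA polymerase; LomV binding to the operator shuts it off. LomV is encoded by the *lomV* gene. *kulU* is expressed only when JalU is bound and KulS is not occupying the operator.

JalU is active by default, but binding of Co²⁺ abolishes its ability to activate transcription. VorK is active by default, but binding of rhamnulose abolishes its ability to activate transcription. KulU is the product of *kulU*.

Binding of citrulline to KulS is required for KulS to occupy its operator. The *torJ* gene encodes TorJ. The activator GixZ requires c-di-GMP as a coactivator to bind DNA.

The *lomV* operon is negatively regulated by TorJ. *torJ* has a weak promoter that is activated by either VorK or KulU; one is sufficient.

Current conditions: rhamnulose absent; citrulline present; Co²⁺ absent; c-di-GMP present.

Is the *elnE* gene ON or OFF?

ON

c-di-GMP is present, so GixZ is active.
Rhamnulose is absent, so VorK is active.
Co²⁺ is absent, so JalU is active.
Citrulline is present, so KulS is active.
With repressor KulS bound, *kulU* is not transcribed.
So KulU is not produced.
Activator VorK is present, so *torJ* is transcribed.
So TorJ is produced and active.
With repressor TorJ bound, *lomV* is not transcribed.
So LomV is not produced.
No repressor is bound and GixZ is active, so *elnE* is transcribed.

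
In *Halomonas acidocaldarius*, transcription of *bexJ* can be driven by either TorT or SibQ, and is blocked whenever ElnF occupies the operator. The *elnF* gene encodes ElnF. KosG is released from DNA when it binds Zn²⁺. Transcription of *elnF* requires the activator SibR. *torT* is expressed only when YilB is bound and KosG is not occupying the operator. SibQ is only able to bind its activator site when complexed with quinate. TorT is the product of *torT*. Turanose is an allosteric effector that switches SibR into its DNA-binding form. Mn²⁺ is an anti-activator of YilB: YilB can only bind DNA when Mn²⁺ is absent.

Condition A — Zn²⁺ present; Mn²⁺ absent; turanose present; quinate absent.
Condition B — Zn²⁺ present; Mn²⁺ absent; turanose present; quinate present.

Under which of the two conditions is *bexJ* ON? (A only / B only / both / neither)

Condition A:
Zn²⁺ is present, so KosG is inactive.
Mn²⁺ is absent, so YilB is active.
No repressor is bound and YilB is active, so *torT* is transcribed.
So TorT is produced and active.
Turanose is present, so SibR is active.
No repressor is bound and SibR is active, so *elnF* is transcribed.
So ElnF is produced and active.
Quinate is absent, so SibQ is inactive.
With repressor ElnF bound, *bexJ* is not transcribed.
→ *bexJ* is OFF in A.
Condition B:
Zn²⁺ is present, so KosG is inactive.
Mn²⁺ is absent, so YilB is active.
No repressor is bound and YilB is active, so *torT* is transcribed.
So TorT is produced and active.
Turanose is present, so SibR is active.
No repressor is bound and SibR is active, so *elnF* is transcribed.
So ElnF is produced and active.
Quinate is present, so SibQ is active.
With repressor ElnF bound, *bexJ* is not transcribed.
→ *bexJ* is OFF in B.

neither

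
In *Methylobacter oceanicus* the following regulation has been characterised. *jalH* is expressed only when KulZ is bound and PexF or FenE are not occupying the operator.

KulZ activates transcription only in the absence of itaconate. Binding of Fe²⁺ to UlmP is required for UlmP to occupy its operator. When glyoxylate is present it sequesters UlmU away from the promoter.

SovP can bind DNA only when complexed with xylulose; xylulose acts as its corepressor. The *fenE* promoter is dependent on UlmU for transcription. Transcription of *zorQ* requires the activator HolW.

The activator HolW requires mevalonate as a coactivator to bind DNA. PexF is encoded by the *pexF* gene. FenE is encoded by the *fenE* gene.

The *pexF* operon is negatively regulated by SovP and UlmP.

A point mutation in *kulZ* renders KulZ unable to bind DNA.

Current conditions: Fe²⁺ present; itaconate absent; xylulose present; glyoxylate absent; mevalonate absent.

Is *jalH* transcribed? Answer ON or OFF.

Xylulose is present, so SovP is active.
Fe²⁺ is present, so UlmP is active.
With repressor SovP bound, *pexF* is not transcribed.
So PexF is not produced.
Glyoxylate is absent, so UlmU is active.
No repressor is bound and UlmU is active, so *fenE* is transcribed.
So FenE is produced and active.
KulZ is non-functional in this strain, so it has no effect.
With repressor FenE bound, *jalH* is not transcribed.

OFF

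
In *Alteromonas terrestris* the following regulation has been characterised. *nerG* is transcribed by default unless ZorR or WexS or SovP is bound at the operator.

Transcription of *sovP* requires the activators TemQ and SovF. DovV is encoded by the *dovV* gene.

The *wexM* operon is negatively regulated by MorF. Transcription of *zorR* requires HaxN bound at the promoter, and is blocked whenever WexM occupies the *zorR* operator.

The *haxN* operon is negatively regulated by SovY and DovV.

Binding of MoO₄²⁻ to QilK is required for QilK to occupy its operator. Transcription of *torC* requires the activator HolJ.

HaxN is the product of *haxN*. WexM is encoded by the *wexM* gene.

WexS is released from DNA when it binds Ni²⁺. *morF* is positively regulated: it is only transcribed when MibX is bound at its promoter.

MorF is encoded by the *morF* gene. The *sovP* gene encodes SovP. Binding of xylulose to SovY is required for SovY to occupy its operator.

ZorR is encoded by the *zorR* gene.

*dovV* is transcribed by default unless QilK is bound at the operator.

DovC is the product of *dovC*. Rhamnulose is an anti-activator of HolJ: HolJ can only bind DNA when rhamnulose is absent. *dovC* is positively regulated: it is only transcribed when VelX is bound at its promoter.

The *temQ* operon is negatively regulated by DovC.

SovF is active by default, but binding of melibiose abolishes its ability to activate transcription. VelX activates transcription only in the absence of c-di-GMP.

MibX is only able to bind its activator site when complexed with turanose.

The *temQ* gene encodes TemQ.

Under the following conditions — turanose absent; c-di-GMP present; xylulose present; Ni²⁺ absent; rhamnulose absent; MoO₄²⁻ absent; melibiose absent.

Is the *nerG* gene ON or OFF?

OFF

Xylulose is present, so SovY is active.
MoO₄²⁻ is absent, so QilK is inactive.
With no repressor bound, *dovV* is transcribed.
So DovV is produced and active.
With repressor SovY bound, *haxN* is not transcribed.
So HaxN is not produced.
Turanose is absent, so MibX is inactive.
Required activator MibX is absent, so *morF* is not transcribed.
So MorF is not produced.
With no repressor bound, *wexM* is transcribed.
So WexM is produced and active.
With repressor WexM bound, *zorR* is not transcribed.
So ZorR is not produced.
Ni²⁺ is absent, so WexS is active.
c-di-GMP is present, so VelX is inactive.
Required activator VelX is absent, so *dovC* is not transcribed.
So DovC is not produced.
With no repressor bound, *temQ* is transcribed.
So TemQ is produced and active.
Melibiose is absent, so SovF is active.
No repressor is bound and TemQ and SovF are active, so *sovP* is transcribed.
So SovP is produced and active.
With repressor WexS bound, *nerG* is not transcribed.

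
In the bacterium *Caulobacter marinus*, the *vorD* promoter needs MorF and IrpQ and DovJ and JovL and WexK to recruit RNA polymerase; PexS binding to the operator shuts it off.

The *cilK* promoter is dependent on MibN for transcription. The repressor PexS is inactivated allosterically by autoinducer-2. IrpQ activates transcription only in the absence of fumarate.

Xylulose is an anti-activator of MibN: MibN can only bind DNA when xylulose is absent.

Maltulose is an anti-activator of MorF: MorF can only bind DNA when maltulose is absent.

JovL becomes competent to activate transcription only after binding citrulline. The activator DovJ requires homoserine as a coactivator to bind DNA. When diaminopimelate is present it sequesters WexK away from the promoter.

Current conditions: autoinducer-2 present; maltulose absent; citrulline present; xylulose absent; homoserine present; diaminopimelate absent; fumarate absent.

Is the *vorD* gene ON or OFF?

ON

Maltulose is absent, so MorF is active.
Fumarate is absent, so IrpQ is active.
Autoinducer-2 is present, so PexS is inactive.
Homoserine is present, so DovJ is active.
Citrulline is present, so JovL is active.
Diaminopimelate is absent, so WexK is active.
No repressor is bound and MorF and IrpQ and DovJ and JovL and WexK are active, so *vorD* is transcribed.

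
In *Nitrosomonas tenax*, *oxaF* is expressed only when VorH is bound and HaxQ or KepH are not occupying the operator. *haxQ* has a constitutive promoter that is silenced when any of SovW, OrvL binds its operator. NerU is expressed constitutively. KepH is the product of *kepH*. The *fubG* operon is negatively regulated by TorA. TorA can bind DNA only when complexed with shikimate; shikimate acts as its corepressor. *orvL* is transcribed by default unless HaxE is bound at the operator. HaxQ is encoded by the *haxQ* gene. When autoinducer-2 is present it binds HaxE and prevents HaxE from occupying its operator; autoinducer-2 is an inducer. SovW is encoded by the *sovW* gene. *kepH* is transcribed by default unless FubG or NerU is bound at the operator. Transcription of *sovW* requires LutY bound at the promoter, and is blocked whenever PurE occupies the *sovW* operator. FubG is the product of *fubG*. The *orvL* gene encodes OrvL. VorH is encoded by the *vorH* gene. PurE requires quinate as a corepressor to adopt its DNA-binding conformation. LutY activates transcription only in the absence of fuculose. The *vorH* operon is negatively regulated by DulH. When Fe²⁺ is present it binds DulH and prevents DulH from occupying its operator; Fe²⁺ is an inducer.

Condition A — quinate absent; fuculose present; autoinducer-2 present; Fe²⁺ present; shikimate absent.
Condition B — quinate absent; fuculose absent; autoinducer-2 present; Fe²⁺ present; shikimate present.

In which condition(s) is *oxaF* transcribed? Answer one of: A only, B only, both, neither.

both

Condition A:
Quinate is absent, so PurE is inactive.
Fuculose is present, so LutY is inactive.
Required activator LutY is absent, so *sovW* is not transcribed.
So SovW is not produced.
Autoinducer-2 is present, so HaxE is inactive.
With no repressor bound, *orvL* is transcribed.
So OrvL is produced and active.
With repressor OrvL bound, *haxQ* is not transcribed.
So HaxQ is not produced.
Fe²⁺ is present, so DulH is inactive.
With no repressor bound, *vorH* is transcribed.
So VorH is produced and active.
Shikimate is absent, so TorA is inactive.
With no repressor bound, *fubG* is transcribed.
So FubG is produced and active.
NerU is produced constitutively and is active.
With repressor FubG bound, *kepH* is not transcribed.
So KepH is not produced.
No repressor is bound and VorH is active, so *oxaF* is transcribed.
→ *oxaF* is ON in A.
Condition B:
Quinate is absent, so PurE is inactive.
Fuculose is absent, so LutY is active.
No repressor is bound and LutY is active, so *sovW* is transcribed.
So SovW is produced and active.
Autoinducer-2 is present, so HaxE is inactive.
With no repressor bound, *orvL* is transcribed.
So OrvL is produced and active.
With repressor SovW bound, *haxQ* is not transcribed.
So HaxQ is not produced.
Fe²⁺ is present, so DulH is inactive.
With no repressor bound, *vorH* is transcribed.
So VorH is produced and active.
Shikimate is present, so TorA is active.
With repressor TorA bound, *fubG* is not transcribed.
So FubG is not produced.
NerU is produced constitutively and is active.
With repressor NerU bound, *kepH* is not transcribed.
So KepH is not produced.
No repressor is bound and VorH is active, so *oxaF* is transcribed.
→ *oxaF* is ON in B.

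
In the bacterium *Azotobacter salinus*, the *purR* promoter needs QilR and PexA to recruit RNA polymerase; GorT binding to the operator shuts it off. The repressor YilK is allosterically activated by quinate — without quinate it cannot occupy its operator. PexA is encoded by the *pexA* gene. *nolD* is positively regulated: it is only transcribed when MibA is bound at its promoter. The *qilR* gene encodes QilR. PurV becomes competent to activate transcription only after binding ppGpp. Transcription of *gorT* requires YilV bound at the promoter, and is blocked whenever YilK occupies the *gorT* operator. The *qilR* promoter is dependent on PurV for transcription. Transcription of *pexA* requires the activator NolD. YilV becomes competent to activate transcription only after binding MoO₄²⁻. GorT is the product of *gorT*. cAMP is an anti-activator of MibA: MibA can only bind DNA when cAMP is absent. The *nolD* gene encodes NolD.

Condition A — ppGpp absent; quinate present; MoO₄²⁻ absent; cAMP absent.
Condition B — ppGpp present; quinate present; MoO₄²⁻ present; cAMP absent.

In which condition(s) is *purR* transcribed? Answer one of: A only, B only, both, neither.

Condition A:
ppGpp is absent, so PurV is inactive.
Required activator PurV is absent, so *qilR* is not transcribed.
So QilR is not produced.
Quinate is present, so YilK is active.
MoO₄²⁻ is absent, so YilV is inactive.
With repressor YilK bound, *gorT* is not transcribed.
So GorT is not produced.
cAMP is absent, so MibA is active.
No repressor is bound and MibA is active, so *nolD* is transcribed.
So NolD is produced and active.
No repressor is bound and NolD is active, so *pexA* is transcribed.
So PexA is produced and active.
Required activator QilR is absent, so *purR* is not transcribed.
→ *purR* is OFF in A.
Condition B:
ppGpp is present, so PurV is active.
No repressor is bound and PurV is active, so *qilR* is transcribed.
So QilR is produced and active.
Quinate is present, so YilK is active.
MoO₄²⁻ is present, so YilV is active.
With repressor YilK bound, *gorT* is not transcribed.
So GorT is not produced.
cAMP is absent, so MibA is active.
No repressor is bound and MibA is active, so *nolD* is transcribed.
So NolD is produced and active.
No repressor is bound and NolD is active, so *pexA* is transcribed.
So PexA is produced and active.
No repressor is bound and QilR and PexA are active, so *purR* is transcribed.
→ *purR* is ON in B.

B only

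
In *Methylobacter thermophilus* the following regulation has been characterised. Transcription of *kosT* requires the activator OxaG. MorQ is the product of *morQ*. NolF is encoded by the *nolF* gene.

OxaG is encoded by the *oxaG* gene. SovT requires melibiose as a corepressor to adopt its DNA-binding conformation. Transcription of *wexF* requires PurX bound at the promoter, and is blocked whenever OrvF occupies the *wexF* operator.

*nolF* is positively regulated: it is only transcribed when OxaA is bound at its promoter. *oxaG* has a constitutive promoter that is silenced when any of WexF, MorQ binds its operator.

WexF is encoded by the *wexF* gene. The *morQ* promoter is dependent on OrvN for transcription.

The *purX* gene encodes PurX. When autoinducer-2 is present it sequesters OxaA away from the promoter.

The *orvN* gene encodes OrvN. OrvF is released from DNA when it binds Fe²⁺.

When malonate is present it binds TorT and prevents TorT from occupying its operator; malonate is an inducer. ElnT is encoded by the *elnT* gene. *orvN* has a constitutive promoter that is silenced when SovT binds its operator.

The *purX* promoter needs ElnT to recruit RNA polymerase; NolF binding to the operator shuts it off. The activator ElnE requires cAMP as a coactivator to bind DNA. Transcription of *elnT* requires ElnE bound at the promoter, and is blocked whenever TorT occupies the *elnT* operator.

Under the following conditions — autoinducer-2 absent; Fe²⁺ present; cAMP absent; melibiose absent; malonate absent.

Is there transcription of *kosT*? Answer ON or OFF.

OFF

Autoinducer-2 is absent, so OxaA is active.
No repressor is bound and OxaA is active, so *nolF* is transcribed.
So NolF is produced and active.
cAMP is absent, so ElnE is inactive.
Malonate is absent, so TorT is active.
With repressor TorT bound, *elnT* is not transcribed.
So ElnT is not produced.
With repressor NolF bound, *purX* is not transcribed.
So PurX is not produced.
Fe²⁺ is present, so OrvF is inactive.
Required activator PurX is absent, so *wexF* is not transcribed.
So WexF is not produced.
Melibiose is absent, so SovT is inactive.
With no repressor bound, *orvN* is transcribed.
So OrvN is produced and active.
No repressor is bound and OrvN is active, so *morQ* is transcribed.
So MorQ is produced and active.
With repressor MorQ bound, *oxaG* is not transcribed.
So OxaG is not produced.
Required activator OxaG is absent, so *kosT* is not transcribed.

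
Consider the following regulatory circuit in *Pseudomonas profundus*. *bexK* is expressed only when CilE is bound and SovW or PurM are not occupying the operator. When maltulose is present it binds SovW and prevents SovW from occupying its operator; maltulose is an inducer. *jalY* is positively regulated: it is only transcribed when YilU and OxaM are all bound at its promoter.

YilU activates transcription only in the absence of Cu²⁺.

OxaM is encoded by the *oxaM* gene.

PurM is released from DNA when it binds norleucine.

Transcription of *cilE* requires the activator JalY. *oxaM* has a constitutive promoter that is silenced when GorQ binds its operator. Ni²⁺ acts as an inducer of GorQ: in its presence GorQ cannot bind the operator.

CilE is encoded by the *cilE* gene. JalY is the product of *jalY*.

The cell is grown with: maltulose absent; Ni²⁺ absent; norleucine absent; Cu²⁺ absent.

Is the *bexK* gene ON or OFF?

OFF

Cu²⁺ is absent, so YilU is active.
Ni²⁺ is absent, so GorQ is active.
With repressor GorQ bound, *oxaM* is not transcribed.
So OxaM is not produced.
Required activator OxaM is absent, so *jalY* is not transcribed.
So JalY is not produced.
Required activator JalY is absent, so *cilE* is not transcribed.
So CilE is not produced.
Maltulose is absent, so SovW is active.
Norleucine is absent, so PurM is active.
With repressor SovW bound, *bexK* is not transcribed.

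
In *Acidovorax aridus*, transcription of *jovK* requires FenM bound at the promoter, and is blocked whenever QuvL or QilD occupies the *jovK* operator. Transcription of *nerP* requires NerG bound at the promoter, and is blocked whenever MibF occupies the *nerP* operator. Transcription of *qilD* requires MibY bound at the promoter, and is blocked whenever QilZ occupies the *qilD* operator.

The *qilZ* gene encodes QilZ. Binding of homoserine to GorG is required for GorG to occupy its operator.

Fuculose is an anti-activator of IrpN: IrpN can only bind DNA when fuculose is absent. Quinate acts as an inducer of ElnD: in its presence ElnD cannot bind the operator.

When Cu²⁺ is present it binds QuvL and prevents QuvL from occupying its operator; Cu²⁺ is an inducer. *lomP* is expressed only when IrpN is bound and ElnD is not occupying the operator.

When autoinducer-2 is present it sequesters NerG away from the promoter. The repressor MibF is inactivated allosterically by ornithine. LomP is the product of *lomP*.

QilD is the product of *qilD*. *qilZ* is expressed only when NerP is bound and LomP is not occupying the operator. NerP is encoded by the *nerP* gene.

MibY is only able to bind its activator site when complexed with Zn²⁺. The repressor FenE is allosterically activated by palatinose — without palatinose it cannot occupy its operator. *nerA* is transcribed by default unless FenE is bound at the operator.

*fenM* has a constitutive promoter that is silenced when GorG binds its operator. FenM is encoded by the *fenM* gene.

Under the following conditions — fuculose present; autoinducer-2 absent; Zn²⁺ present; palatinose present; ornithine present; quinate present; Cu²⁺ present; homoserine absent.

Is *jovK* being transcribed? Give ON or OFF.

Homoserine is absent, so GorG is inactive.
With no repressor bound, *fenM* is transcribed.
So FenM is produced and active.
Cu²⁺ is present, so QuvL is inactive.
Zn²⁺ is present, so MibY is active.
Quinate is present, so ElnD is inactive.
Fuculose is present, so IrpN is inactive.
Required activator IrpN is absent, so *lomP* is not transcribed.
So LomP is not produced.
Ornithine is present, so MibF is inactive.
Autoinducer-2 is absent, so NerG is active.
No repressor is bound and NerG is active, so *nerP* is transcribed.
So NerP is produced and active.
No repressor is bound and NerP is active, so *qilZ* is transcribed.
So QilZ is produced and active.
With repressor QilZ bound, *qilD* is not transcribed.
So QilD is not produced.
No repressor is bound and FenM is active, so *jovK* is transcribed.

ON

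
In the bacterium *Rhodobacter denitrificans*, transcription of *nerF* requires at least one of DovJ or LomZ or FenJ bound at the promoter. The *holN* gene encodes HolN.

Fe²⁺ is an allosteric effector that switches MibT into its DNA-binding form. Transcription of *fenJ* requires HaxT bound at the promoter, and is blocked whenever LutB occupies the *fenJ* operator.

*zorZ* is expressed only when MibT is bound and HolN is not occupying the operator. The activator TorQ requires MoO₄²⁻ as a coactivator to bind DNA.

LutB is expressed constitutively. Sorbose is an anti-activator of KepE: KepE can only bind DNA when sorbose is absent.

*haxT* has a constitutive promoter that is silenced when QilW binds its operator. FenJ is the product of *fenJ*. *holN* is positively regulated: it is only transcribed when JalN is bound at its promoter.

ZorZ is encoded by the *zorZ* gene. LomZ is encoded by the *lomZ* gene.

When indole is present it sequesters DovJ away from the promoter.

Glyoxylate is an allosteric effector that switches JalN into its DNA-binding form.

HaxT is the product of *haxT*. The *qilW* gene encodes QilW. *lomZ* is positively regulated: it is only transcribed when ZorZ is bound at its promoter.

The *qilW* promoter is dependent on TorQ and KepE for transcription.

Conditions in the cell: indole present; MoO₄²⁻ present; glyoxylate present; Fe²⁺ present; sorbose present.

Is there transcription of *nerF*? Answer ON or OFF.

OFF

Indole is present, so DovJ is inactive.
Glyoxylate is present, so JalN is active.
No repressor is bound and JalN is active, so *holN* is transcribed.
So HolN is produced and active.
Fe²⁺ is present, so MibT is active.
With repressor HolN bound, *zorZ* is not transcribed.
So ZorZ is not produced.
Required activator ZorZ is absent, so *lomZ* is not transcribed.
So LomZ is not produced.
MoO₄²⁻ is present, so TorQ is active.
Sorbose is present, so KepE is inactive.
Required activator KepE is absent, so *qilW* is not transcribed.
So QilW is not produced.
With no repressor bound, *haxT* is transcribed.
So HaxT is produced and active.
LutB is produced constitutively and is active.
With repressor LutB bound, *fenJ* is not transcribed.
So FenJ is not produced.
No activator is available at the *nerF* promoter, so *nerF* is not transcribed.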